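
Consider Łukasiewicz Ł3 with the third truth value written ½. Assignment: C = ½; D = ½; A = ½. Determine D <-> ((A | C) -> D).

½

A | C = ½ | ½ = ½
(A | C) -> D = ½ -> ½ = True  [min(1, 1−½+½)]
D <-> ((A | C) -> D) = ½ <-> True = ½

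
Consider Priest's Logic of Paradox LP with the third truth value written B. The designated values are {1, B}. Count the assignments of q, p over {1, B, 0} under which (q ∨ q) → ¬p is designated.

Of the 9 assignments, 8 give a value in {1, B}.

8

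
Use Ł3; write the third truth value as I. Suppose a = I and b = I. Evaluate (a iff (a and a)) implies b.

I

a and a = I and I = I
a iff (a and a) = I iff I = True  [1 − |½−½|]
(a iff (a and a)) implies b = True implies I = I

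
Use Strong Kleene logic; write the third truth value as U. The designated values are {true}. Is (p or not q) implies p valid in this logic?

No

Countermodel: p=U, q=true gives U, which is not designated.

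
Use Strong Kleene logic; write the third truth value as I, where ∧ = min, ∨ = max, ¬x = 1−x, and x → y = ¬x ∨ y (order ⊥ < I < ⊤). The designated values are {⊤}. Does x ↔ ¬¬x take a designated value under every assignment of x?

Countermodel: x=I gives I, which is not designated.

No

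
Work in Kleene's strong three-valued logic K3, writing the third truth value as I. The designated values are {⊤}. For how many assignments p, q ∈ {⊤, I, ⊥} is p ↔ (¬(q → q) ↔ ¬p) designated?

4

Designated under: (p=⊤, q=⊤); (p=⊤, q=⊥); (p=⊥, q=⊤); (p=⊥, q=⊥).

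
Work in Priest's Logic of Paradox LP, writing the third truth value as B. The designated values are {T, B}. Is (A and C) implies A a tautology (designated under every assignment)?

Yes

Every assignment of A, C over {T, B, F} gives a value in {T, B}.
In particular, with A=B, C=B: (A and C) implies A = B.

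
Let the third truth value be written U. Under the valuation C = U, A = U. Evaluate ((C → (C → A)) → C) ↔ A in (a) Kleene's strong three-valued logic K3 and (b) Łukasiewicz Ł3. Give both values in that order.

In Kleene's strong three-valued logic K3: C → A = U → U = U  [¬U ∨ U]
C → (C → A) = U → U = U
(C → (C → A)) → C = U → U = U
((C → (C → A)) → C) ↔ A = U ↔ U = U
In Łukasiewicz Ł3: C → A = U → U = 1
C → (C → A) = U → 1 = 1
(C → (C → A)) → C = 1 → U = U
((C → (C → A)) → C) ↔ A = U ↔ U = 1
They differ because Kleene's strong three-valued logic K3 and Łukasiewicz Ł3 treat U differently under implication.

U; 1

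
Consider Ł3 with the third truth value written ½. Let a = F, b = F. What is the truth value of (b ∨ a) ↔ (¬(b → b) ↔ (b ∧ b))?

b ∨ a = F ∨ F = F
b → b = F → F = T
¬(b → b) = ¬T = F
b ∧ b = F ∧ F = F
¬(b → b) ↔ (b ∧ b) = F ↔ F = T
(b ∨ a) ↔ (¬(b → b) ↔ (b ∧ b)) = F ↔ T = F

F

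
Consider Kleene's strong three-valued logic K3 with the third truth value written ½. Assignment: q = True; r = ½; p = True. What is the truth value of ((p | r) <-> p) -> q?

p | r = True | ½ = True
(p | r) <-> p = True <-> True = True
((p | r) <-> p) -> q = True -> True = True

True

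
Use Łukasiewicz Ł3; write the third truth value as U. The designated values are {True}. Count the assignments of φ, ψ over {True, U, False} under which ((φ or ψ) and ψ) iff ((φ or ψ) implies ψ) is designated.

5

Of the 9 assignments, 5 give a value in {True}.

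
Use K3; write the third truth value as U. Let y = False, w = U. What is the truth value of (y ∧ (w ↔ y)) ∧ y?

w ↔ y = U ↔ False = U
y ∧ (w ↔ y) = False ∧ U = False
(y ∧ (w ↔ y)) ∧ y = False ∧ False = False

False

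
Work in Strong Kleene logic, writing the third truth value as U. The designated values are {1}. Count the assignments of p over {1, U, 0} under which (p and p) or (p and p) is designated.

1

p=1: 1 ✓
p=U: U ·
p=0: 0 ·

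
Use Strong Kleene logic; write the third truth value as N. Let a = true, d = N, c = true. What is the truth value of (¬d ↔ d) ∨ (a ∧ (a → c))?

¬d = ¬N = N
¬d ↔ d = N ↔ N = N
a → c = true → true = true
a ∧ (a → c) = true ∧ true = true
(¬d ↔ d) ∨ (a ∧ (a → c)) = N ∨ true = true

true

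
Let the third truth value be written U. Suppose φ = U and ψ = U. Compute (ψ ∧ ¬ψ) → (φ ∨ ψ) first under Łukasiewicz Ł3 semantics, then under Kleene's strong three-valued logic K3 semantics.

1; U

In Łukasiewicz Ł3: ¬ψ = ¬U = U
ψ ∧ ¬ψ = U ∧ U = U
φ ∨ ψ = U ∨ U = U
(ψ ∧ ¬ψ) → (φ ∨ ψ) = U → U = 1
In Kleene's strong three-valued logic K3: ¬ψ = ¬U = U
ψ ∧ ¬ψ = U ∧ U = U
φ ∨ ψ = U ∨ U = U
(ψ ∧ ¬ψ) → (φ ∨ ψ) = U → U = U
They differ because Łukasiewicz Ł3 and Kleene's strong three-valued logic K3 treat U differently under implication.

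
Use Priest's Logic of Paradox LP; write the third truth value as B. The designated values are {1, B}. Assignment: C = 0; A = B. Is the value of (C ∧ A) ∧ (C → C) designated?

C ∧ A = 0 ∧ B = 0
C → C = 0 → 0 = 1
(C ∧ A) ∧ (C → C) = 0 ∧ 1 = 0
0 ∉ {1, B}.

No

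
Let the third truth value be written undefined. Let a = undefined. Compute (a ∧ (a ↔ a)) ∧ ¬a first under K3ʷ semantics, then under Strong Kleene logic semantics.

In K3ʷ: a ↔ a = undefined ↔ undefined = undefined
a ∧ (a ↔ a) = undefined ∧ undefined = undefined
¬a = ¬undefined = undefined
(a ∧ (a ↔ a)) ∧ ¬a = undefined ∧ undefined = undefined
In Strong Kleene logic: a ↔ a = undefined ↔ undefined = undefined
a ∧ (a ↔ a) = undefined ∧ undefined = undefined
¬a = ¬undefined = undefined
(a ∧ (a ↔ a)) ∧ ¬a = undefined ∧ undefined = undefined

undefined; undefined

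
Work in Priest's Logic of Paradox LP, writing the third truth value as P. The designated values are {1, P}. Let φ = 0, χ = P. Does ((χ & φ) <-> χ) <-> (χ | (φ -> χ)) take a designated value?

Yes

χ & φ = P & 0 = 0
(χ & φ) <-> χ = 0 <-> P = P
φ -> χ = 0 -> P = 1  [~0 | P]
χ | (φ -> χ) = P | 1 = 1
((χ & φ) <-> χ) <-> (χ | (φ -> χ)) = P <-> 1 = P
P ∈ {1, P}.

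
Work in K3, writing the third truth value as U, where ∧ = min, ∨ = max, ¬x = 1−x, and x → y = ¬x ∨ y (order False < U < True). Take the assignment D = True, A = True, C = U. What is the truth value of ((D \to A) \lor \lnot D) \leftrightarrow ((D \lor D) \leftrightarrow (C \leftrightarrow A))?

U

D \to A = True \to True = True
\lnot D = \lnot True = False
(D \to A) \lor \lnot D = True \lor False = True
D \lor D = True \lor True = True
C \leftrightarrow A = U \leftrightarrow True = U
(D \lor D) \leftrightarrow (C \leftrightarrow A) = True \leftrightarrow U = U
((D \to A) \lor \lnot D) \leftrightarrow ((D \lor D) \leftrightarrow (C \leftrightarrow A)) = True \leftrightarrow U = U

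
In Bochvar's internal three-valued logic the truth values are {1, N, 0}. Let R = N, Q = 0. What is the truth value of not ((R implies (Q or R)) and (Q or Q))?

Q or R = 0 or N = N
R implies (Q or R) = N implies N = N  [any arg is the third value ⇒ result is the third value]
Q or Q = 0 or 0 = 0
(R implies (Q or R)) and (Q or Q) = N and 0 = N
not ((R implies (Q or R)) and (Q or Q)) = not N = N

N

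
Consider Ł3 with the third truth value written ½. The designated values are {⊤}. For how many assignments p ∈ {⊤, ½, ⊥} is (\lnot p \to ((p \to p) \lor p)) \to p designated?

p=⊤: ⊤ ✓
p=½: ½ ·
p=⊥: ⊥ ·

1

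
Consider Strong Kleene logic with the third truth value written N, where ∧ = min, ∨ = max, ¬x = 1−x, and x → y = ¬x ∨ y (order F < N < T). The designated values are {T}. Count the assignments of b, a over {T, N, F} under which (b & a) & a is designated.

1

Designated under: (b=T, a=T).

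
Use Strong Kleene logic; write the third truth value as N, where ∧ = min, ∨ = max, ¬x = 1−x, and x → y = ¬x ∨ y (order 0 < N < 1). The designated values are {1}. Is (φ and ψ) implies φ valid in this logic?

No

Countermodel: φ=N, ψ=1 gives N, which is not designated.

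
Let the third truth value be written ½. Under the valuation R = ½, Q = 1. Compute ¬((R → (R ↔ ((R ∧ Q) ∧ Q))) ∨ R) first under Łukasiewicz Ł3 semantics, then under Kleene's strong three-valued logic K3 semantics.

In Łukasiewicz Ł3: R ∧ Q = ½ ∧ 1 = ½
(R ∧ Q) ∧ Q = ½ ∧ 1 = ½
R ↔ ((R ∧ Q) ∧ Q) = ½ ↔ ½ = 1
R → (R ↔ ((R ∧ Q) ∧ Q)) = ½ → 1 = 1
(R → (R ↔ ((R ∧ Q) ∧ Q))) ∨ R = 1 ∨ ½ = 1
¬((R → (R ↔ ((R ∧ Q) ∧ Q))) ∨ R) = ¬1 = 0
In Kleene's strong three-valued logic K3: R ∧ Q = ½ ∧ 1 = ½
(R ∧ Q) ∧ Q = ½ ∧ 1 = ½
R ↔ ((R ∧ Q) ∧ Q) = ½ ↔ ½ = ½
R → (R ↔ ((R ∧ Q) ∧ Q)) = ½ → ½ = ½
(R → (R ↔ ((R ∧ Q) ∧ Q))) ∨ R = ½ ∨ ½ = ½
¬((R → (R ↔ ((R ∧ Q) ∧ Q))) ∨ R) = ¬½ = ½
They differ because Łukasiewicz Ł3 and Kleene's strong three-valued logic K3 treat ½ differently under implication.

0; ½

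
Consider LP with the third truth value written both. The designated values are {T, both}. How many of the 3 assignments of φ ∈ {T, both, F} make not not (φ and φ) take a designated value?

2

φ=T: T ✓
φ=both: both ✓
φ=F: F ·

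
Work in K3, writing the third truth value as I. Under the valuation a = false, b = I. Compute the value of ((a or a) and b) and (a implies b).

a or a = false or false = false
(a or a) and b = false and I = false
a implies b = false implies I = true  [not false or I]
((a or a) and b) and (a implies b) = false and true = false

false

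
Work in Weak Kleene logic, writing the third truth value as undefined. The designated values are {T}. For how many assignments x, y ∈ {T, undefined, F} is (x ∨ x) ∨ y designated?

Designated under: (x=T, y=T); (x=T, y=F); (x=F, y=T).

3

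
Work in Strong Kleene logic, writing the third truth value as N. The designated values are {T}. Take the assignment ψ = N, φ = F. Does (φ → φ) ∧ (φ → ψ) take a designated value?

Yes

φ → φ = F → F = T
φ → ψ = F → N = T  [¬F ∨ N]
(φ → φ) ∧ (φ → ψ) = T ∧ T = T
T ∈ {T}.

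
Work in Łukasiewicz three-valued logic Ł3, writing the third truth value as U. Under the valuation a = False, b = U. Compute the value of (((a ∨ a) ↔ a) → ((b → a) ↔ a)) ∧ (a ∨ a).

a ∨ a = False ∨ False = False
(a ∨ a) ↔ a = False ↔ False = True
b → a = U → False = U  [min(1, 1−½+0)]
(b → a) ↔ a = U ↔ False = U
((a ∨ a) ↔ a) → ((b → a) ↔ a) = True → U = U
a ∨ a = False ∨ False = False
(((a ∨ a) ↔ a) → ((b → a) ↔ a)) ∧ (a ∨ a) = U ∧ False = False

False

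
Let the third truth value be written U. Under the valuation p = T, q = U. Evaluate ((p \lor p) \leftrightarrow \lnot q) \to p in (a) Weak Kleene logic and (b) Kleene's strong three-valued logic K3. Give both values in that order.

U; T

In Weak Kleene logic: p \lor p = T \lor T = T
\lnot q = \lnot U = U
(p \lor p) \leftrightarrow \lnot q = T \leftrightarrow U = U
((p \lor p) \leftrightarrow \lnot q) \to p = U \to T = U  [any arg is the third value ⇒ result is the third value]
In Kleene's strong three-valued logic K3: p \lor p = T \lor T = T
\lnot q = \lnot U = U
(p \lor p) \leftrightarrow \lnot q = T \leftrightarrow U = U
((p \lor p) \leftrightarrow \lnot q) \to p = U \to T = T
They differ because Weak Kleene logic and Kleene's strong three-valued logic K3 treat U differently under the binary connectives.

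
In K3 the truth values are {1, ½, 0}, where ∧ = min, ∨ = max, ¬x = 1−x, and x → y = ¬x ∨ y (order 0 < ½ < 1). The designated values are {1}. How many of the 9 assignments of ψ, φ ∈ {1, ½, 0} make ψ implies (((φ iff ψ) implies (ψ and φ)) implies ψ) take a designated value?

6

Of the 9 assignments, 6 give a value in {1}.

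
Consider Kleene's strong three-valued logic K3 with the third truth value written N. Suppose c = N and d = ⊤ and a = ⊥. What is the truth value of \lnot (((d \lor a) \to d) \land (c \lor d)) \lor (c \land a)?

⊥

d \lor a = ⊤ \lor ⊥ = ⊤
(d \lor a) \to d = ⊤ \to ⊤ = ⊤
c \lor d = N \lor ⊤ = ⊤
((d \lor a) \to d) \land (c \lor d) = ⊤ \land ⊤ = ⊤
\lnot (((d \lor a) \to d) \land (c \lor d)) = \lnot ⊤ = ⊥
c \land a = N \land ⊥ = ⊥
\lnot (((d \lor a) \to d) \land (c \lor d)) \lor (c \land a) = ⊥ \lor ⊥ = ⊥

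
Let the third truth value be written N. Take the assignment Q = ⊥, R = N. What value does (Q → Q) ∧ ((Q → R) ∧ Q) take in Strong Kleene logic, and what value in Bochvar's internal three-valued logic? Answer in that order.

⊥; N

In Strong Kleene logic: Q → Q = ⊥ → ⊥ = ⊤
Q → R = ⊥ → N = ⊤  [¬⊥ ∨ N]
(Q → R) ∧ Q = ⊤ ∧ ⊥ = ⊥
(Q → Q) ∧ ((Q → R) ∧ Q) = ⊤ ∧ ⊥ = ⊥
In Bochvar's internal three-valued logic: Q → Q = ⊥ → ⊥ = ⊤
Q → R = ⊥ → N = N
(Q → R) ∧ Q = N ∧ ⊥ = N
(Q → Q) ∧ ((Q → R) ∧ Q) = ⊤ ∧ N = N
They differ because Strong Kleene logic and Bochvar's internal three-valued logic treat N differently under the binary connectives.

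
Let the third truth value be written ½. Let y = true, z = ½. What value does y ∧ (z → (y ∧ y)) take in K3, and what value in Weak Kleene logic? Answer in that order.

true; ½

In K3: y ∧ y = true ∧ true = true
z → (y ∧ y) = ½ → true = true  [¬½ ∨ true]
y ∧ (z → (y ∧ y)) = true ∧ true = true
In Weak Kleene logic: y ∧ y = true ∧ true = true
z → (y ∧ y) = ½ → true = ½  [any arg is the third value ⇒ result is the third value]
y ∧ (z → (y ∧ y)) = true ∧ ½ = ½
They differ because K3 and Weak Kleene logic treat ½ differently under the binary connectives.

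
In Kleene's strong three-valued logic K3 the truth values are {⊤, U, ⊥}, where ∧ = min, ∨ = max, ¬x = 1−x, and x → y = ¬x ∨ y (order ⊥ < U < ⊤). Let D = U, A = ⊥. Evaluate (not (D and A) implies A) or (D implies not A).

D and A = U and ⊥ = ⊥
not (D and A) = not ⊥ = ⊤
not (D and A) implies A = ⊤ implies ⊥ = ⊥
not A = not ⊥ = ⊤
D implies not A = U implies ⊤ = ⊤  [not U or ⊤]
(not (D and A) implies A) or (D implies not A) = ⊥ or ⊤ = ⊤

⊤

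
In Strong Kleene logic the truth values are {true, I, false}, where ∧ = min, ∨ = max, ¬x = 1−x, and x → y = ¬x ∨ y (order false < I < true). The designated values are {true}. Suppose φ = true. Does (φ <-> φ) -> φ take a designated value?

φ <-> φ = true <-> true = true
(φ <-> φ) -> φ = true -> true = true
true ∈ {true}.

Yes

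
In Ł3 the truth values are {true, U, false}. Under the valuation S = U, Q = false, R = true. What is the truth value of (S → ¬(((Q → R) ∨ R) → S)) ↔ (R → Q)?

false

Q → R = false → true = true
(Q → R) ∨ R = true ∨ true = true
((Q → R) ∨ R) → S = true → U = U  [min(1, 1−1+½)]
¬(((Q → R) ∨ R) → S) = ¬U = U
S → ¬(((Q → R) ∨ R) → S) = U → U = true
R → Q = true → false = false
(S → ¬(((Q → R) ∨ R) → S)) ↔ (R → Q) = true ↔ false = false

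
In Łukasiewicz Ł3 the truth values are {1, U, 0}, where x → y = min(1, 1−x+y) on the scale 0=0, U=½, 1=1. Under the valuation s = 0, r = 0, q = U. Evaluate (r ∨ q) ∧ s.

r ∨ q = 0 ∨ U = U
(r ∨ q) ∧ s = U ∧ 0 = 0

0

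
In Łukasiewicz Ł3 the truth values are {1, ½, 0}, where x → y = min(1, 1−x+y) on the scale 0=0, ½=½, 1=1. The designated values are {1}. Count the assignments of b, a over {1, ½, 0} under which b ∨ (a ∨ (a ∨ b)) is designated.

5

Of the 9 assignments, 5 give a value in {1}.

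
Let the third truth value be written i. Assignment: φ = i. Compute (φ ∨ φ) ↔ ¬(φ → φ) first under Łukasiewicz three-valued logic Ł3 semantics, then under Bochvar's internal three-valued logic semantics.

In Łukasiewicz three-valued logic Ł3: φ ∨ φ = i ∨ i = i
φ → φ = i → i = 1  [min(1, 1−½+½)]
¬(φ → φ) = ¬1 = 0
(φ ∨ φ) ↔ ¬(φ → φ) = i ↔ 0 = i
In Bochvar's internal three-valued logic: φ ∨ φ = i ∨ i = i
φ → φ = i → i = i
¬(φ → φ) = ¬i = i
(φ ∨ φ) ↔ ¬(φ → φ) = i ↔ i = i

i; i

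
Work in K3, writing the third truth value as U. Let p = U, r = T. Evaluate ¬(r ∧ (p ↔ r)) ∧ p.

p ↔ r = U ↔ T = U
r ∧ (p ↔ r) = T ∧ U = U
¬(r ∧ (p ↔ r)) = ¬U = U
¬(r ∧ (p ↔ r)) ∧ p = U ∧ U = U

U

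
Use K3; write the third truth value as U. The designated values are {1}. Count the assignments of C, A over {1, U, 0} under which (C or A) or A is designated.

Of the 9 assignments, 5 give a value in {1}.

5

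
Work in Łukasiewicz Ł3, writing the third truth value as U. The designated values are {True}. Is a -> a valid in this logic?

Yes

Every assignment of a over {True, U, False} gives a value in {True}.
In particular, with a=U: a -> a = True.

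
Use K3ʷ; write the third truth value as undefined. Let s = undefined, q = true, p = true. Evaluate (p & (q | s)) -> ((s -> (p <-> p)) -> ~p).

undefined

q | s = true | undefined = undefined
p & (q | s) = true & undefined = undefined
p <-> p = true <-> true = true
s -> (p <-> p) = undefined -> true = undefined  [any arg is the third value ⇒ result is the third value]
~p = ~true = false
(s -> (p <-> p)) -> ~p = undefined -> false = undefined
(p & (q | s)) -> ((s -> (p <-> p)) -> ~p) = undefined -> undefined = undefined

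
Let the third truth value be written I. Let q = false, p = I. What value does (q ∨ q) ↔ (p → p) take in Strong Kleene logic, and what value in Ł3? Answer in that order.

In Strong Kleene logic: q ∨ q = false ∨ false = false
p → p = I → I = I  [¬I ∨ I]
(q ∨ q) ↔ (p → p) = false ↔ I = I
In Ł3: q ∨ q = false ∨ false = false
p → p = I → I = true
(q ∨ q) ↔ (p → p) = false ↔ true = false
They differ because Strong Kleene logic and Ł3 treat I differently under implication.

I; false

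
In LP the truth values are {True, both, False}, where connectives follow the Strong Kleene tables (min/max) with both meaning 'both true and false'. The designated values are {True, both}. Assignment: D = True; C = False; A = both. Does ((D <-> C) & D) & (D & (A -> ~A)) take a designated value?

No

D <-> C = True <-> False = False
(D <-> C) & D = False & True = False
~A = ~both = both
A -> ~A = both -> both = both  [~both | both]
D & (A -> ~A) = True & both = both
((D <-> C) & D) & (D & (A -> ~A)) = False & both = False
False ∉ {True, both}.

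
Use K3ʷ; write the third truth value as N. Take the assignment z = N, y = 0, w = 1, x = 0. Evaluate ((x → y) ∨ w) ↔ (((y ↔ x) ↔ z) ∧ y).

N

x → y = 0 → 0 = 1
(x → y) ∨ w = 1 ∨ 1 = 1
y ↔ x = 0 ↔ 0 = 1
(y ↔ x) ↔ z = 1 ↔ N = N
((y ↔ x) ↔ z) ∧ y = N ∧ 0 = N
((x → y) ∨ w) ↔ (((y ↔ x) ↔ z) ∧ y) = 1 ↔ N = N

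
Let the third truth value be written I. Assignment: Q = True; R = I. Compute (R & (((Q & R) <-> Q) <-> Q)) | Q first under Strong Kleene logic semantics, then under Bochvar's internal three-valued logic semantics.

In Strong Kleene logic: Q & R = True & I = I
(Q & R) <-> Q = I <-> True = I
((Q & R) <-> Q) <-> Q = I <-> True = I
R & (((Q & R) <-> Q) <-> Q) = I & I = I
(R & (((Q & R) <-> Q) <-> Q)) | Q = I | True = True
In Bochvar's internal three-valued logic: Q & R = True & I = I
(Q & R) <-> Q = I <-> True = I
((Q & R) <-> Q) <-> Q = I <-> True = I
R & (((Q & R) <-> Q) <-> Q) = I & I = I
(R & (((Q & R) <-> Q) <-> Q)) | Q = I | True = I
They differ because Strong Kleene logic and Bochvar's internal three-valued logic treat I differently under the binary connectives.

True; I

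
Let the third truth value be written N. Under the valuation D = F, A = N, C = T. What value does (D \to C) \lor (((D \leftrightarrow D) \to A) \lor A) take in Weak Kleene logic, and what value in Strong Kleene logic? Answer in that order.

N; T

In Weak Kleene logic: D \to C = F \to T = T
D \leftrightarrow D = F \leftrightarrow F = T
(D \leftrightarrow D) \to A = T \to N = N
((D \leftrightarrow D) \to A) \lor A = N \lor N = N
(D \to C) \lor (((D \leftrightarrow D) \to A) \lor A) = T \lor N = N
In Strong Kleene logic: D \to C = F \to T = T
D \leftrightarrow D = F \leftrightarrow F = T
(D \leftrightarrow D) \to A = T \to N = N  [\lnot T \lor N]
((D \leftrightarrow D) \to A) \lor A = N \lor N = N
(D \to C) \lor (((D \leftrightarrow D) \to A) \lor A) = T \lor N = T
They differ because Weak Kleene logic and Strong Kleene logic treat N differently under the binary connectives.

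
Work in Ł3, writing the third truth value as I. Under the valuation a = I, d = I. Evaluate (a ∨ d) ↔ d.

a ∨ d = I ∨ I = I
(a ∨ d) ↔ d = I ↔ I = True

True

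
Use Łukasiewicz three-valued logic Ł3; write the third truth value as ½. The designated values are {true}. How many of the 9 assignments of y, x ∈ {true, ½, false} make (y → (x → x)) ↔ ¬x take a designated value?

3

Designated under: (y=true, x=false); (y=½, x=false); (y=false, x=false).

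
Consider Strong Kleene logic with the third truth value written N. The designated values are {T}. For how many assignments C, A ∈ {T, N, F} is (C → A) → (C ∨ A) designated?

5

Of the 9 assignments, 5 give a value in {T}.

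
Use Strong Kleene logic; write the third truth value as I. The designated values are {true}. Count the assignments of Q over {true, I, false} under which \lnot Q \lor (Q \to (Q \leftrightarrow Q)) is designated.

2

Q=true: true ✓
Q=I: I ·
Q=false: true ✓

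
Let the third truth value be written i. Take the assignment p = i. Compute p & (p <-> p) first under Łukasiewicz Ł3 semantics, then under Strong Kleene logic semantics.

i; i

In Łukasiewicz Ł3: p <-> p = i <-> i = True  [1 − |½−½|]
p & (p <-> p) = i & True = i
In Strong Kleene logic: p <-> p = i <-> i = i
p & (p <-> p) = i & i = i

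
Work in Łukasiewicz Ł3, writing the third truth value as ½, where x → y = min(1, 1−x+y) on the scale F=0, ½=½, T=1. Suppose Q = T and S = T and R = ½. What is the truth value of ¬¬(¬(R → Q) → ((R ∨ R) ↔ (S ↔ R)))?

R → Q = ½ → T = T  [min(1, 1−½+1)]
¬(R → Q) = ¬T = F
R ∨ R = ½ ∨ ½ = ½
S ↔ R = T ↔ ½ = ½
(R ∨ R) ↔ (S ↔ R) = ½ ↔ ½ = T
¬(R → Q) → ((R ∨ R) ↔ (S ↔ R)) = F → T = T
¬(¬(R → Q) → ((R ∨ R) ↔ (S ↔ R))) = ¬T = F
¬¬(¬(R → Q) → ((R ∨ R) ↔ (S ↔ R))) = ¬F = T

T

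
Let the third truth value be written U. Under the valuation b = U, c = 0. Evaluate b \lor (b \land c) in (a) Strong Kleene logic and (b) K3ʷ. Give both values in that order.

In Strong Kleene logic: b \land c = U \land 0 = 0
b \lor (b \land c) = U \lor 0 = U
In K3ʷ: b \land c = U \land 0 = U
b \lor (b \land c) = U \lor U = U

U; U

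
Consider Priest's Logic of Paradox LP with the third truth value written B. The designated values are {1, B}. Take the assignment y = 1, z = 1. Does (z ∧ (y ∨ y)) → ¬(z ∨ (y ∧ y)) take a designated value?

y ∨ y = 1 ∨ 1 = 1
z ∧ (y ∨ y) = 1 ∧ 1 = 1
y ∧ y = 1 ∧ 1 = 1
z ∨ (y ∧ y) = 1 ∨ 1 = 1
¬(z ∨ (y ∧ y)) = ¬1 = 0
(z ∧ (y ∨ y)) → ¬(z ∨ (y ∧ y)) = 1 → 0 = 0
0 ∉ {1, B}.

No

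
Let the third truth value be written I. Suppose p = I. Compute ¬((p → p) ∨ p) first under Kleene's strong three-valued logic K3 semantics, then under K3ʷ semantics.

In Kleene's strong three-valued logic K3: p → p = I → I = I  [¬I ∨ I]
(p → p) ∨ p = I ∨ I = I
¬((p → p) ∨ p) = ¬I = I
In K3ʷ: p → p = I → I = I  [any arg is the third value ⇒ result is the third value]
(p → p) ∨ p = I ∨ I = I
¬((p → p) ∨ p) = ¬I = I

I; I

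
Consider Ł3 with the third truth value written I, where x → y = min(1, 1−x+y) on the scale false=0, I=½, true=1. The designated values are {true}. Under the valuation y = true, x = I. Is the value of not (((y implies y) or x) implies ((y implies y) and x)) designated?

No

y implies y = true implies true = true
(y implies y) or x = true or I = true
y implies y = true implies true = true
(y implies y) and x = true and I = I
((y implies y) or x) implies ((y implies y) and x) = true implies I = I
not (((y implies y) or x) implies ((y implies y) and x)) = not I = I
I ∉ {true}.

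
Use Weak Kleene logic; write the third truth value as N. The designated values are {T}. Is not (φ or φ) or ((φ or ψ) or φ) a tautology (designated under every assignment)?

Countermodel: φ=T, ψ=N gives N, which is not designated.

No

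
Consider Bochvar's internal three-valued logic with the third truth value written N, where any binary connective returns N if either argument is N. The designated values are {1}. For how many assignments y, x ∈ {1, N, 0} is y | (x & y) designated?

2

Designated under: (y=1, x=1); (y=1, x=0).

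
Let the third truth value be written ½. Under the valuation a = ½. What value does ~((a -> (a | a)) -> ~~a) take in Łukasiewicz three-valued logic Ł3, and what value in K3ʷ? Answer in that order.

In Łukasiewicz three-valued logic Ł3: a | a = ½ | ½ = ½
a -> (a | a) = ½ -> ½ = true  [min(1, 1−½+½)]
~a = ~½ = ½
~~a = ~½ = ½
(a -> (a | a)) -> ~~a = true -> ½ = ½
~((a -> (a | a)) -> ~~a) = ~½ = ½
In K3ʷ: a | a = ½ | ½ = ½
a -> (a | a) = ½ -> ½ = ½
~a = ~½ = ½
~~a = ~½ = ½
(a -> (a | a)) -> ~~a = ½ -> ½ = ½
~((a -> (a | a)) -> ~~a) = ~½ = ½

½; ½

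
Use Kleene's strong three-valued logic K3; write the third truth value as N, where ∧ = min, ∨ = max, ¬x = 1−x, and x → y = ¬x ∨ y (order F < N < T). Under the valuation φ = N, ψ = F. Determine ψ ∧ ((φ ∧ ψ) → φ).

φ ∧ ψ = N ∧ F = F
(φ ∧ ψ) → φ = F → N = T  [¬F ∨ N]
ψ ∧ ((φ ∧ ψ) → φ) = F ∧ T = F

F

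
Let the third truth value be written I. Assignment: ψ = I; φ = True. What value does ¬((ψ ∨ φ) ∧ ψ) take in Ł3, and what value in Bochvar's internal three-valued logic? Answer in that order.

I; I

In Ł3: ψ ∨ φ = I ∨ True = True
(ψ ∨ φ) ∧ ψ = True ∧ I = I
¬((ψ ∨ φ) ∧ ψ) = ¬I = I
In Bochvar's internal three-valued logic: ψ ∨ φ = I ∨ True = I
(ψ ∨ φ) ∧ ψ = I ∧ I = I
¬((ψ ∨ φ) ∧ ψ) = ¬I = I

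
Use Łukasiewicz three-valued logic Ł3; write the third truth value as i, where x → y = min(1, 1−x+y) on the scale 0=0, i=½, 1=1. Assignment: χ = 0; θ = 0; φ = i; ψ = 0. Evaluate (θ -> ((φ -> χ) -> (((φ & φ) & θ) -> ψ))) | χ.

φ -> χ = i -> 0 = i  [min(1, 1−½+0)]
φ & φ = i & i = i
(φ & φ) & θ = i & 0 = 0
((φ & φ) & θ) -> ψ = 0 -> 0 = 1
(φ -> χ) -> (((φ & φ) & θ) -> ψ) = i -> 1 = 1
θ -> ((φ -> χ) -> (((φ & φ) & θ) -> ψ)) = 0 -> 1 = 1
(θ -> ((φ -> χ) -> (((φ & φ) & θ) -> ψ))) | χ = 1 | 0 = 1

1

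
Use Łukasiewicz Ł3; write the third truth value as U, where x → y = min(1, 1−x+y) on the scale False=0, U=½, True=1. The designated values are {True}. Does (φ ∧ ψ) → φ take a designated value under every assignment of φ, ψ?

Every assignment of φ, ψ over {True, U, False} gives a value in {True}.
In particular, with φ=U, ψ=U: (φ ∧ ψ) → φ = True.

Yes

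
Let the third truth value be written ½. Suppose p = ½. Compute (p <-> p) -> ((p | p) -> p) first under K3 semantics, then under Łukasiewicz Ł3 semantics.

In K3: p <-> p = ½ <-> ½ = ½
p | p = ½ | ½ = ½
(p | p) -> p = ½ -> ½ = ½  [~½ | ½]
(p <-> p) -> ((p | p) -> p) = ½ -> ½ = ½
In Łukasiewicz Ł3: p <-> p = ½ <-> ½ = 1  [1 − |½−½|]
p | p = ½ | ½ = ½
(p | p) -> p = ½ -> ½ = 1
(p <-> p) -> ((p | p) -> p) = 1 -> 1 = 1
They differ because K3 and Łukasiewicz Ł3 treat ½ differently under implication.

½; 1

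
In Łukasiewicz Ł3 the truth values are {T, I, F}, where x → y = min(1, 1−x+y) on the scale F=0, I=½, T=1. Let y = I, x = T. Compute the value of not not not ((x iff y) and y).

x iff y = T iff I = I  [1 − |1−½|]
(x iff y) and y = I and I = I
not ((x iff y) and y) = not I = I
not not ((x iff y) and y) = not I = I
not not not ((x iff y) and y) = not I = I

I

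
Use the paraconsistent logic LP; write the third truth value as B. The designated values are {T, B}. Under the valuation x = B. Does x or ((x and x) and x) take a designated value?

x and x = B and B = B
(x and x) and x = B and B = B
x or ((x and x) and x) = B or B = B
B ∈ {T, B}.

Yes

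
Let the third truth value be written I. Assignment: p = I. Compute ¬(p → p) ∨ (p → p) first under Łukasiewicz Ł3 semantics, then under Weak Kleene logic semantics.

True; I

In Łukasiewicz Ł3: p → p = I → I = True  [min(1, 1−½+½)]
¬(p → p) = ¬True = False
p → p = I → I = True
¬(p → p) ∨ (p → p) = False ∨ True = True
In Weak Kleene logic: p → p = I → I = I  [any arg is the third value ⇒ result is the third value]
¬(p → p) = ¬I = I
p → p = I → I = I
¬(p → p) ∨ (p → p) = I ∨ I = I
They differ because Łukasiewicz Ł3 and Weak Kleene logic treat I differently under the binary connectives.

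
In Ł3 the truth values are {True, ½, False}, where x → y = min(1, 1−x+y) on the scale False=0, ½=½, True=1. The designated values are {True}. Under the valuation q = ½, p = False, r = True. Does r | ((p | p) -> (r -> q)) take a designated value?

p | p = False | False = False
r -> q = True -> ½ = ½  [min(1, 1−1+½)]
(p | p) -> (r -> q) = False -> ½ = True
r | ((p | p) -> (r -> q)) = True | True = True
True ∈ {True}.

Yes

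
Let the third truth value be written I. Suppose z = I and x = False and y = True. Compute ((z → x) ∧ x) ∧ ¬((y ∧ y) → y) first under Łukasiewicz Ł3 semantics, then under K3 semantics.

In Łukasiewicz Ł3: z → x = I → False = I  [min(1, 1−½+0)]
(z → x) ∧ x = I ∧ False = False
y ∧ y = True ∧ True = True
(y ∧ y) → y = True → True = True
¬((y ∧ y) → y) = ¬True = False
((z → x) ∧ x) ∧ ¬((y ∧ y) → y) = False ∧ False = False
In K3: z → x = I → False = I  [¬I ∨ False]
(z → x) ∧ x = I ∧ False = False
y ∧ y = True ∧ True = True
(y ∧ y) → y = True → True = True
¬((y ∧ y) → y) = ¬True = False
((z → x) ∧ x) ∧ ¬((y ∧ y) → y) = False ∧ False = False

False; False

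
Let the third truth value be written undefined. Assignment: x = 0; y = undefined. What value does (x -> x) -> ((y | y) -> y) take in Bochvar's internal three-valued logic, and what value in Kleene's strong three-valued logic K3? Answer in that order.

undefined; undefined

In Bochvar's internal three-valued logic: x -> x = 0 -> 0 = 1
y | y = undefined | undefined = undefined
(y | y) -> y = undefined -> undefined = undefined  [any arg is the third value ⇒ result is the third value]
(x -> x) -> ((y | y) -> y) = 1 -> undefined = undefined
In Kleene's strong three-valued logic K3: x -> x = 0 -> 0 = 1
y | y = undefined | undefined = undefined
(y | y) -> y = undefined -> undefined = undefined
(x -> x) -> ((y | y) -> y) = 1 -> undefined = undefined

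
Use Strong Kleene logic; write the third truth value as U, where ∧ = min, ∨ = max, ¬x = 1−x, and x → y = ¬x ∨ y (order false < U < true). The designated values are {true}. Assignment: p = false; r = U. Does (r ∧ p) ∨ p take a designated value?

r ∧ p = U ∧ false = false
(r ∧ p) ∨ p = false ∨ false = false
false ∉ {true}.

No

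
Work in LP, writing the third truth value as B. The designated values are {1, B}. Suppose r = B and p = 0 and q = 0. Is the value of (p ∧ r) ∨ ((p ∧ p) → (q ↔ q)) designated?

p ∧ r = 0 ∧ B = 0
p ∧ p = 0 ∧ 0 = 0
q ↔ q = 0 ↔ 0 = 1
(p ∧ p) → (q ↔ q) = 0 → 1 = 1
(p ∧ r) ∨ ((p ∧ p) → (q ↔ q)) = 0 ∨ 1 = 1
1 ∈ {1, B}.

Yes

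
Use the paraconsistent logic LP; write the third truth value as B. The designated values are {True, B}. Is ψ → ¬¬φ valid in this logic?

Countermodel: ψ=True, φ=False gives False, which is not designated.

No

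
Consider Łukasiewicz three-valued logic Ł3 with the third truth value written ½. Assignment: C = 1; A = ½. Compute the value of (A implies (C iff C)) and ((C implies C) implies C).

1

C iff C = 1 iff 1 = 1
A implies (C iff C) = ½ implies 1 = 1
C implies C = 1 implies 1 = 1
(C implies C) implies C = 1 implies 1 = 1
(A implies (C iff C)) and ((C implies C) implies C) = 1 and 1 = 1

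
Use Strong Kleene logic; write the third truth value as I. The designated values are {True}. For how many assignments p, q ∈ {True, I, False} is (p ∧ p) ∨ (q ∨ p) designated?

5

Of the 9 assignments, 5 give a value in {True}.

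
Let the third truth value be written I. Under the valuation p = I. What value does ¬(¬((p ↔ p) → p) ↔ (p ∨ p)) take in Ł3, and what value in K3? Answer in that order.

F; I

In Ł3: p ↔ p = I ↔ I = T
(p ↔ p) → p = T → I = I
¬((p ↔ p) → p) = ¬I = I
p ∨ p = I ∨ I = I
¬((p ↔ p) → p) ↔ (p ∨ p) = I ↔ I = T
¬(¬((p ↔ p) → p) ↔ (p ∨ p)) = ¬T = F
In K3: p ↔ p = I ↔ I = I
(p ↔ p) → p = I → I = I
¬((p ↔ p) → p) = ¬I = I
p ∨ p = I ∨ I = I
¬((p ↔ p) → p) ↔ (p ∨ p) = I ↔ I = I
¬(¬((p ↔ p) → p) ↔ (p ∨ p)) = ¬I = I
They differ because Ł3 and K3 treat I differently under implication.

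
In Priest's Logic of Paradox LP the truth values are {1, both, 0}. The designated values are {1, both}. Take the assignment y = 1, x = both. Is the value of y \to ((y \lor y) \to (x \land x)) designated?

Yes

y \lor y = 1 \lor 1 = 1
x \land x = both \land both = both
(y \lor y) \to (x \land x) = 1 \to both = both  [\lnot 1 \lor both]
y \to ((y \lor y) \to (x \land x)) = 1 \to both = both
both ∈ {1, both}.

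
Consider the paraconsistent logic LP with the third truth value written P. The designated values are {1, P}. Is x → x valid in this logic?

Every assignment of x over {1, P, 0} gives a value in {1, P}.
In particular, with x=P: x → x = P.

Yes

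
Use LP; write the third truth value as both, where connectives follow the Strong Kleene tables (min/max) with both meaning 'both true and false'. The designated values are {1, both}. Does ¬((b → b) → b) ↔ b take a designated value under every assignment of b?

No

Countermodel: b=1 gives 0, which is not designated.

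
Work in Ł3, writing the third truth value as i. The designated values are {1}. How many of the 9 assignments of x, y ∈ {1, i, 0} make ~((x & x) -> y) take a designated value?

Designated under: (x=1, y=0).

1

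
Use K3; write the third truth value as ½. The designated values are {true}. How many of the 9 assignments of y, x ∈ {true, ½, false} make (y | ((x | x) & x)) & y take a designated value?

Designated under: (y=true, x=true); (y=true, x=½); (y=true, x=false).

3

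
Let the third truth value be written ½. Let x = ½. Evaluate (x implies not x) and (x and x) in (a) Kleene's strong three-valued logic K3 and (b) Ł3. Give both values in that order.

½; ½

In Kleene's strong three-valued logic K3: not x = not ½ = ½
x implies not x = ½ implies ½ = ½
x and x = ½ and ½ = ½
(x implies not x) and (x and x) = ½ and ½ = ½
In Ł3: not x = not ½ = ½
x implies not x = ½ implies ½ = ⊤  [min(1, 1−½+½)]
x and x = ½ and ½ = ½
(x implies not x) and (x and x) = ⊤ and ½ = ½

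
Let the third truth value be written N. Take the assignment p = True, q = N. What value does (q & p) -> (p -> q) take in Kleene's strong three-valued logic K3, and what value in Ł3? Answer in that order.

In Kleene's strong three-valued logic K3: q & p = N & True = N
p -> q = True -> N = N  [~True | N]
(q & p) -> (p -> q) = N -> N = N
In Ł3: q & p = N & True = N
p -> q = True -> N = N
(q & p) -> (p -> q) = N -> N = True
They differ because Kleene's strong three-valued logic K3 and Ł3 treat N differently under implication.

N; True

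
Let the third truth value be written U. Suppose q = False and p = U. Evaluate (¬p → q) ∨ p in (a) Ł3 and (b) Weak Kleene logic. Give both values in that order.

In Ł3: ¬p = ¬U = U
¬p → q = U → False = U  [min(1, 1−½+0)]
(¬p → q) ∨ p = U ∨ U = U
In Weak Kleene logic: ¬p = ¬U = U
¬p → q = U → False = U  [any arg is the third value ⇒ result is the third value]
(¬p → q) ∨ p = U ∨ U = U

U; U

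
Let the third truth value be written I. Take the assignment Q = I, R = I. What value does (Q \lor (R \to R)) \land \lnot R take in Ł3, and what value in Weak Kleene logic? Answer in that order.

I; I

In Ł3: R \to R = I \to I = ⊤  [min(1, 1−½+½)]
Q \lor (R \to R) = I \lor ⊤ = ⊤
\lnot R = \lnot I = I
(Q \lor (R \to R)) \land \lnot R = ⊤ \land I = I
In Weak Kleene logic: R \to R = I \to I = I  [any arg is the third value ⇒ result is the third value]
Q \lor (R \to R) = I \lor I = I
\lnot R = \lnot I = I
(Q \lor (R \to R)) \land \lnot R = I \land I = I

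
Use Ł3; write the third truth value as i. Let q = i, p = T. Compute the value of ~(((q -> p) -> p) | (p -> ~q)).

F

q -> p = i -> T = T  [min(1, 1−½+1)]
(q -> p) -> p = T -> T = T
~q = ~i = i
p -> ~q = T -> i = i
((q -> p) -> p) | (p -> ~q) = T | i = T
~(((q -> p) -> p) | (p -> ~q)) = ~T = F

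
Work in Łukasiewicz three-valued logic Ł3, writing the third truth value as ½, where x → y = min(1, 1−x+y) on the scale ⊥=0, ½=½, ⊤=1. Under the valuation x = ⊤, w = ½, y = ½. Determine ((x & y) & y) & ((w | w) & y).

x & y = ⊤ & ½ = ½
(x & y) & y = ½ & ½ = ½
w | w = ½ | ½ = ½
(w | w) & y = ½ & ½ = ½
((x & y) & y) & ((w | w) & y) = ½ & ½ = ½

½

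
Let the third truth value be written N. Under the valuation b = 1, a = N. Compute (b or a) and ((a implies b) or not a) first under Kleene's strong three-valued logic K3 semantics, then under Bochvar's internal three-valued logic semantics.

1; N

In Kleene's strong three-valued logic K3: b or a = 1 or N = 1
a implies b = N implies 1 = 1  [not N or 1]
not a = not N = N
(a implies b) or not a = 1 or N = 1
(b or a) and ((a implies b) or not a) = 1 and 1 = 1
In Bochvar's internal three-valued logic: b or a = 1 or N = N
a implies b = N implies 1 = N  [any arg is the third value ⇒ result is the third value]
not a = not N = N
(a implies b) or not a = N or N = N
(b or a) and ((a implies b) or not a) = N and N = N
They differ because Kleene's strong three-valued logic K3 and Bochvar's internal three-valued logic treat N differently under the binary connectives.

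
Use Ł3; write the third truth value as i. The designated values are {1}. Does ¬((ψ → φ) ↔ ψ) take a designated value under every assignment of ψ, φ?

Countermodel: ψ=1, φ=1 gives 0, which is not designated.

No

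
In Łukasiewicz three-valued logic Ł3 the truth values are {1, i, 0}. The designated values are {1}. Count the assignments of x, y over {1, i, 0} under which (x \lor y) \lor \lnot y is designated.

Of the 9 assignments, 7 give a value in {1}.

7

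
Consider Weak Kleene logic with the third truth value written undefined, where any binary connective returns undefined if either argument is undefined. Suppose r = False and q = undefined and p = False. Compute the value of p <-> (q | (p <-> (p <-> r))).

undefined

p <-> r = False <-> False = True
p <-> (p <-> r) = False <-> True = False
q | (p <-> (p <-> r)) = undefined | False = undefined
p <-> (q | (p <-> (p <-> r))) = False <-> undefined = undefined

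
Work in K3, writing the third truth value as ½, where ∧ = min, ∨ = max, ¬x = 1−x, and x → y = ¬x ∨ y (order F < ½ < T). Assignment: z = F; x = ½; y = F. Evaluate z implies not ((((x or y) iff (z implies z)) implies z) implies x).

T

x or y = ½ or F = ½
z implies z = F implies F = T
(x or y) iff (z implies z) = ½ iff T = ½
((x or y) iff (z implies z)) implies z = ½ implies F = ½  [not ½ or F]
(((x or y) iff (z implies z)) implies z) implies x = ½ implies ½ = ½
not ((((x or y) iff (z implies z)) implies z) implies x) = not ½ = ½
z implies not ((((x or y) iff (z implies z)) implies z) implies x) = F implies ½ = T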